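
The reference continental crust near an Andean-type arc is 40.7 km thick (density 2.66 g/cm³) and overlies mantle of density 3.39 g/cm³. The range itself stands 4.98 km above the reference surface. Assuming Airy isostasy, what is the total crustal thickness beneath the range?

Root depth r = h ρ_c / (ρ_m − ρ_c) = 4.98 km × 2.66 / 0.73 = 18.15 km.
Total thickness = T + h + r = 40.7 km + 4.98 km + 18.15 km = 63.8 km.

63.8 km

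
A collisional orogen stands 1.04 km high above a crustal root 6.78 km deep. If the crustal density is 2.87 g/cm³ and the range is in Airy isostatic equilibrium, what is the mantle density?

Airy balance: ρ_c h = (ρ_m − ρ_c) r → ρ_m = ρ_c (1 + h/r).
ρ_m = 2.87 × (1 + 1.04 km/6.78 km) = 3.31 g/cm³.

3.31 g/cm³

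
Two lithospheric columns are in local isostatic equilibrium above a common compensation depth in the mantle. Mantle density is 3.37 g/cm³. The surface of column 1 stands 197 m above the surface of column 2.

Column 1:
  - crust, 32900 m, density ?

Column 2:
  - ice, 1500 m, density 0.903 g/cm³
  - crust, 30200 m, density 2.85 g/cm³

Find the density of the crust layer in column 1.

Take the compensation level at the base of the deeper column (depth z_c below the surface of column 1) and equate Σ ρ_i t_i down to z_c; mantle fills any gap and the z_c terms cancel.
Column 1: 32900×ρ + (z_c − 32900)×3.37
Column 2: 197×0 + 1500×0.903 + 30200×2.85 + (z_c − 197 − 31700)×3.37
The z_c×3.37 term appears on both sides and cancels. Collect the known terms of each column as K = Σ(ρt)_known − 3.37 × (depth of known layers): K_1 = 0 − 3.37×32900 = −110873; K_2 = 87424.5 − 3.37×(197 + 31700) = −20068.39.
Balance: K_1 + 32900×ρ = K_2, so ρ = (K_2 − K_1)/32900 = 90804.6/32900 = 2.76 g/cm³.

2.76 g/cm³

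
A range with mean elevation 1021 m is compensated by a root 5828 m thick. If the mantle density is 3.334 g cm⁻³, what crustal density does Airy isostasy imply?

ρ_c h = (ρ_m − ρ_c) r → ρ_c (h + r) = ρ_m r → ρ_c = ρ_m r / (h + r).
ρ_c = 3.334 × 5828 m / (1021 m + 5828 m) = 2.84 g cm⁻³.

2.84 g cm⁻³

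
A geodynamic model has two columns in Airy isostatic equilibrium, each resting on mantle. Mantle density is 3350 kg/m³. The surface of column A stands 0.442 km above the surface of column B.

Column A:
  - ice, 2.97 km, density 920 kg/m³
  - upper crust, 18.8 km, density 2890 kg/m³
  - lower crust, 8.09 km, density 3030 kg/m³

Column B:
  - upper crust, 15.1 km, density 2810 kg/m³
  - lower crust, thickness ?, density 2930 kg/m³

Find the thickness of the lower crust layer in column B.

Take the compensation level at the base of the deeper column (depth z_c below the surface of column A) and equate Σ ρ_i t_i down to z_c; mantle fills any gap and the z_c terms cancel.
Column A: 2.97×920 + 18.8×2890 + 8.09×3030 + (z_c − 29.86)×3350
Column B: 0.442×0 + 15.1×2810 + x×2930 + (z_c − 0.442 − 15.1 − x)×3350
The z_c×3350 term appears on both sides and cancels. Collect the known terms of each column as K = Σ(ρt)_known − 3350 × (depth of known layers): K_A = 81577.1 − 3350×29.86 = −18453.9; K_B = 42431 − 3350×(0.442 + 15.1) = −9634.7.
Balance: K_A = K_B − x×(3350 − 2930), so x = (K_B − K_A)/(3350 − 2930) = 8819.2/420 = 21 km.

21 km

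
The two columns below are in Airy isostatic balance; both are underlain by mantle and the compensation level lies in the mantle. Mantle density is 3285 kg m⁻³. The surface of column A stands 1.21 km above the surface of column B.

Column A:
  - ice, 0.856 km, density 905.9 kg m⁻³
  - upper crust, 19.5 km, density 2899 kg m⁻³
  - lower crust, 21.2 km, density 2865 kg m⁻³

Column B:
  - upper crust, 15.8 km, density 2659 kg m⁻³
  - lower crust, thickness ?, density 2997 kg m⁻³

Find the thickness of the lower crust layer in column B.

Take the compensation level at the base of the deeper column (depth z_c below the surface of column A) and equate Σ ρ_i t_i down to z_c; mantle fills any gap and the z_c terms cancel.
Column A: 0.856×905.9 + 19.5×2899 + 21.2×2865 + (z_c − 41.556)×3285
Column B: 1.21×0 + 15.8×2659 + x×2997 + (z_c − 1.21 − 15.8 − x)×3285
The z_c×3285 term appears on both sides and cancels. Collect the known terms of each column as K = Σ(ρt)_known − 3285 × (depth of known layers): K_A = 118043.95 − 3285×41.556 = −18467.5096; K_B = 42012.2 − 3285×(1.21 + 15.8) = −13865.65.
Balance: K_A = K_B − x×(3285 − 2997), so x = (K_B − K_A)/(3285 − 2997) = 4601.86/288 = 16 km.

16 km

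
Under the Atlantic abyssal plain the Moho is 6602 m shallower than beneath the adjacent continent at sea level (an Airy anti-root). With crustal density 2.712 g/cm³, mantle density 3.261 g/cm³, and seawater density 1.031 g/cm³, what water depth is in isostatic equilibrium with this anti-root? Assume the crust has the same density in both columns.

2160 m

Replacing a thickness d of crust by seawater at the top must be balanced by replacing crust with mantle at the base: d (ρ_c − ρ_w) = a (ρ_m − ρ_c).
d = a (ρ_m − ρ_c)/(ρ_c − ρ_w) = 6602 m × 0.549/1.681 = 2160 m.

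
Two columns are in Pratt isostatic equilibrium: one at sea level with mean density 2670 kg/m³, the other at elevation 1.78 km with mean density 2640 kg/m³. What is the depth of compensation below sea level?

157 km

ρ_ref D = ρ (D + h) → D (ρ_ref − ρ) = ρ h.
D = ρ h/(ρ_ref − ρ) = 2640 × 1.78 km/(2670 − 2640) = 157 km.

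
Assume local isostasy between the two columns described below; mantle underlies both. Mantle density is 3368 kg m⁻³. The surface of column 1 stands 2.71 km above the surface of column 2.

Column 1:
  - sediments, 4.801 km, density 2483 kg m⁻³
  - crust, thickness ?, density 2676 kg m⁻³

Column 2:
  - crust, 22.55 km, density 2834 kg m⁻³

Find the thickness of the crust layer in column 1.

Take the compensation level at the base of the deeper column (depth z_c below the surface of column 1) and equate Σ ρ_i t_i down to z_c; mantle fills any gap and the z_c terms cancel.
Column 1: 4.801×2483 + x×2676 + (z_c − 4.801 − x)×3368
Column 2: 2.71×0 + 22.55×2834 + (z_c − 2.71 − 22.55)×3368
The z_c×3368 term appears on both sides and cancels. Collect the known terms of each column as K = Σ(ρt)_known − 3368 × (depth of known layers): K_1 = 11920.883 − 3368×4.801 = −4248.885; K_2 = 63906.7 − 3368×(2.71 + 22.55) = −21168.98.
Balance: K_1 − x×(3368 − 2676) = K_2, so x = (K_1 − K_2)/(3368 − 2676) = 16920.1/692 = 24.5 km.

24.5 km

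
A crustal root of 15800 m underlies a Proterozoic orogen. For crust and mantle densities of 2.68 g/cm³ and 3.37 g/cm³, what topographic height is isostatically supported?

4070 m

In Airy isostatic equilibrium: ρ_c h = (ρ_m − ρ_c) r.
h = r (ρ_m − ρ_c) / ρ_c = 15800 m × (3.37 − 2.68) / 2.68 = 4070 m.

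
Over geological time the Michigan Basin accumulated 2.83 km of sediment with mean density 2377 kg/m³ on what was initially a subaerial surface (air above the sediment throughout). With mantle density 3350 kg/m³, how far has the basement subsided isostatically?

Subaerial load: s = t ρ_sed / ρ_m = 2.83 km × 2377/3350 = 2.01 km.

2.01 km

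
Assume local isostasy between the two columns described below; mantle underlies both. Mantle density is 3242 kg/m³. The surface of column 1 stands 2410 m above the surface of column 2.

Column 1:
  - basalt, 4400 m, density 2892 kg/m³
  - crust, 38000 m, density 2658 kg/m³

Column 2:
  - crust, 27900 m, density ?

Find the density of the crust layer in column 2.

Take the compensation level at the base of the deeper column (depth z_c below the surface of column 1) and equate Σ ρ_i t_i down to z_c; mantle fills any gap and the z_c terms cancel.
Column 1: 4400×2892 + 38000×2658 + (z_c − 42400)×3242
Column 2: 2410×0 + 27900×ρ + (z_c − 2410 − 27900)×3242
The z_c×3242 term appears on both sides and cancels. Collect the known terms of each column as K = Σ(ρt)_known − 3242 × (depth of known layers): K_1 = 113728800 − 3242×42400 = −23732000; K_2 = 0 − 3242×(2410 + 27900) = −98265020.
Balance: K_1 = K_2 + 27900×ρ, so ρ = (K_1 − K_2)/27900 = 74533000/27900 = 2670 kg/m³.

2670 kg/m³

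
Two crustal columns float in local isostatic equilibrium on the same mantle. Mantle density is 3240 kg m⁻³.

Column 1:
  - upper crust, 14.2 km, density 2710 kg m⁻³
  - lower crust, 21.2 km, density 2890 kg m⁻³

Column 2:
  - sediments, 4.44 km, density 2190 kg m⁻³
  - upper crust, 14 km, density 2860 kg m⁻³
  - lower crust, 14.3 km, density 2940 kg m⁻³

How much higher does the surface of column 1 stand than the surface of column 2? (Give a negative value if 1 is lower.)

0.208 km

For any compensation level in the mantle, the mantle terms cancel and isostasy reduces to e = (Σt_1 − Σt_2) − (Σ(ρt)_1 − Σ(ρt)_2) / ρ_m.
Σt_1 = 35.4 km; Σt_2 = 32.74 km; Σ(ρt)_1 = 99750; Σ(ρt)_2 = 91805.6 (in km·kg m⁻³).
e = (35.4 − 32.74) − (99750 − 91805.6) / 3240 = 0.208 km.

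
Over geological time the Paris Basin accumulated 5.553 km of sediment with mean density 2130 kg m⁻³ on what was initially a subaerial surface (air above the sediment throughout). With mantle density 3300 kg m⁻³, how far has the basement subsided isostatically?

Subaerial load: s = t ρ_sed / ρ_m = 5.553 km × 2130/3300 = 3.58 km.

3.58 km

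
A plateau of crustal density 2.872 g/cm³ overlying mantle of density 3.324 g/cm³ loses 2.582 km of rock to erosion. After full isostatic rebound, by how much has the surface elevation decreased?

Rebound u = e ρ_c/ρ_m = 2.582 km × 2.872/3.324 = 2.231 km.
Net surface drop = e − u = 2.582 km − 2.231 km = e (ρ_m − ρ_c)/ρ_m = 0.351 km.

0.351 km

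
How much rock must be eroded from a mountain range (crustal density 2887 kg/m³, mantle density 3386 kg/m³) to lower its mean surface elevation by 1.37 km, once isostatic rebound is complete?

Net drop Δ = e − u = e − e ρ_c/ρ_m = e (ρ_m − ρ_c)/ρ_m.
e = Δ ρ_m/(ρ_m − ρ_c) = 1.37 km × 3386/499 = 9.3 km.

9.3 km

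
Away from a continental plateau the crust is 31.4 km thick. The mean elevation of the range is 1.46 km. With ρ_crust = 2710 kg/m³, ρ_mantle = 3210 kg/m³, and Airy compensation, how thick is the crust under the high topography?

40.8 km

Root depth r = h ρ_c / (ρ_m − ρ_c) = 1.46 km × 2710 / 500 = 7.913 km.
Total thickness = T + h + r = 31.4 km + 1.46 km + 7.913 km = 40.8 km.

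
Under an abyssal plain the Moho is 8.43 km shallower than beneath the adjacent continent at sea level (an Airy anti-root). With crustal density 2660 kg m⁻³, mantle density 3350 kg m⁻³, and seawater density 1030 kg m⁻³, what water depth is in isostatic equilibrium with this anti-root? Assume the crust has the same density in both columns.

3.57 km

Replacing a thickness d of crust by seawater at the top must be balanced by replacing crust with mantle at the base: d (ρ_c − ρ_w) = a (ρ_m − ρ_c).
d = a (ρ_m − ρ_c)/(ρ_c − ρ_w) = 8.43 km × 690/1630 = 3.57 km.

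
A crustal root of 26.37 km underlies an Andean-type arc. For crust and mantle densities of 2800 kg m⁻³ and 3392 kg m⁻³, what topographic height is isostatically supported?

5.58 km

Balancing pressure at the compensation depth: ρ_c h = (ρ_m − ρ_c) r.
h = r (ρ_m − ρ_c) / ρ_c = 26.37 km × (3392 − 2800) / 2800 = 5.58 km.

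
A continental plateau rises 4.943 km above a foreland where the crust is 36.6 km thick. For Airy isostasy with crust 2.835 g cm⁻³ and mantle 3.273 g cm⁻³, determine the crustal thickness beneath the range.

73.5 km

Root depth r = h ρ_c / (ρ_m − ρ_c) = 4.943 km × 2.835 / 0.438 = 31.99 km.
Total thickness = T + h + r = 36.6 km + 4.943 km + 31.99 km = 73.5 km.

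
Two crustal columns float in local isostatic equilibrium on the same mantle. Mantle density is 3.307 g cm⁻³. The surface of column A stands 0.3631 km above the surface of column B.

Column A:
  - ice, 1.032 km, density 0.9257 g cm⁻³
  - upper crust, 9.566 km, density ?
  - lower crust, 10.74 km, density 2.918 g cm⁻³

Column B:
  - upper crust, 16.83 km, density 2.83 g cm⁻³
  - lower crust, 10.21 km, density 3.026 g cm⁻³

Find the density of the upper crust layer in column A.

Take the compensation level at the base of the deeper column (depth z_c below the surface of column A) and equate Σ ρ_i t_i down to z_c; mantle fills any gap and the z_c terms cancel.
Column A: 1.032×0.9257 + 9.566×ρ + 10.74×2.918 + (z_c − 21.338)×3.307
Column B: 0.3631×0 + 16.83×2.83 + 10.21×3.026 + (z_c − 0.3631 − 27.04)×3.307
The z_c×3.307 term appears on both sides and cancels. Collect the known terms of each column as K = Σ(ρt)_known − 3.307 × (depth of known layers): K_A = 32.2946424 − 3.307×21.338 = −38.2701236; K_B = 78.52436 − 3.307×(0.3631 + 27.04) = −12.0976917.
Balance: K_A + 9.566×ρ = K_B, so ρ = (K_B − K_A)/9.566 = 26.1724/9.566 = 2.74 g cm⁻³.

2.74 g cm⁻³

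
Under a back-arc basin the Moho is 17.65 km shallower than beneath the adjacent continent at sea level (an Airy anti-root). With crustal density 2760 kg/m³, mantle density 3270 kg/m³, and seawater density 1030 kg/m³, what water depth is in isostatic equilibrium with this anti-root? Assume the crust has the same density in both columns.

5.2 km

Replacing a thickness d of crust by seawater at the top must be balanced by replacing crust with mantle at the base: d (ρ_c − ρ_w) = a (ρ_m − ρ_c).
d = a (ρ_m − ρ_c)/(ρ_c − ρ_w) = 17.65 km × 510/1730 = 5.2 km.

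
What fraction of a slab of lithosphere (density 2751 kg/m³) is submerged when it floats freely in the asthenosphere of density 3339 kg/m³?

82.4%

Submerged fraction = ρ_obj/ρ_fluid = 2751/3339 = 82.4%.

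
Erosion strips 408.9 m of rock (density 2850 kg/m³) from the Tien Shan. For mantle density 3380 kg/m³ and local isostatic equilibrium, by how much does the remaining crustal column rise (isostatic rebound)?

345 m

Unloading: uplift u = e ρ_c/ρ_m = 408.9 m × 2850/3380 = 345 m.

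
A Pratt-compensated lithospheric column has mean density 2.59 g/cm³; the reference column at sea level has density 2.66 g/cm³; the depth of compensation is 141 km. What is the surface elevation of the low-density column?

ρ_ref D = ρ (D + h) → h = D (ρ_ref − ρ)/ρ.
h = 141 km × (2.66 − 2.59)/2.59 = 3.81 km.

3.81 km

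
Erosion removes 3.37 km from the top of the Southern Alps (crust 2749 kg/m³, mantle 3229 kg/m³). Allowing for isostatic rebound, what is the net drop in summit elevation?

Rebound u = e ρ_c/ρ_m = 3.37 km × 2749/3229 = 2.869 km.
Net surface drop = e − u = 3.37 km − 2.869 km = e (ρ_m − ρ_c)/ρ_m = 0.501 km.

0.501 km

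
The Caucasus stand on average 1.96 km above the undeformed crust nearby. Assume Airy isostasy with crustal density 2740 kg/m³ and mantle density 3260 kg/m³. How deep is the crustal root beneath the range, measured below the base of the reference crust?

Balancing pressure at the compensation depth: the weight of the topography is balanced by the buoyancy of the root, ρ_c h = (ρ_m − ρ_c) r.
r = h · ρ_c / (ρ_m − ρ_c) = 1.96 km × 2740 / (3260 − 2740) = 10.3 km.

10.3 km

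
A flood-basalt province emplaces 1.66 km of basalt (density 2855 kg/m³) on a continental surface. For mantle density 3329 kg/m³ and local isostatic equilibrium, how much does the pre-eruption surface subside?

Subaerial loading: s = t ρ_load / ρ_m.
s = 1.66 km × 2855/3329 = 1.42 km.

1.42 km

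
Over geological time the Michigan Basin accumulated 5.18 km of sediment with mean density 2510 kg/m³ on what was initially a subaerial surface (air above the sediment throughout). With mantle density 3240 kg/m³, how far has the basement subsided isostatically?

4.01 km

Subaerial load: s = t ρ_sed / ρ_m = 5.18 km × 2510/3240 = 4.01 km.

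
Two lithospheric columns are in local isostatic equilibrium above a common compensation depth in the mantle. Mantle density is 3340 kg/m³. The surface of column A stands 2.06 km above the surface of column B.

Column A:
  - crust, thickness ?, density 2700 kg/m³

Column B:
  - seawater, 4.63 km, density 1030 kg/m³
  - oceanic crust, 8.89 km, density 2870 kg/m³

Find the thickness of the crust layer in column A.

Take the compensation level at the base of the deeper column (depth z_c below the surface of column A) and equate Σ ρ_i t_i down to z_c; mantle fills any gap and the z_c terms cancel.
Column A: x×2700 + (z_c − 0 − x)×3340
Column B: 2.06×0 + 4.63×1030 + 8.89×2870 + (z_c − 2.06 − 13.52)×3340
The z_c×3340 term appears on both sides and cancels. Collect the known terms of each column as K = Σ(ρt)_known − 3340 × (depth of known layers): K_A = 0 − 3340×0 = 0; K_B = 30283.2 − 3340×(2.06 + 13.52) = −21754.
Balance: K_A − x×(3340 − 2700) = K_B, so x = (K_A − K_B)/(3340 − 2700) = 21754/640 = 34 km.

34 km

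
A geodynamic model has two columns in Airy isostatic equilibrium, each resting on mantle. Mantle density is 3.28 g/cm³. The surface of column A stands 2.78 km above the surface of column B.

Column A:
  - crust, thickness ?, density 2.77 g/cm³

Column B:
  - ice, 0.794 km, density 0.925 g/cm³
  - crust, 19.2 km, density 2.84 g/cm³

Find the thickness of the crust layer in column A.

Take the compensation level at the base of the deeper column (depth z_c below the surface of column A) and equate Σ ρ_i t_i down to z_c; mantle fills any gap and the z_c terms cancel.
Column A: x×2.77 + (z_c − 0 − x)×3.28
Column B: 2.78×0 + 0.794×0.925 + 19.2×2.84 + (z_c − 2.78 − 19.994)×3.28
The z_c×3.28 term appears on both sides and cancels. Collect the known terms of each column as K = Σ(ρt)_known − 3.28 × (depth of known layers): K_A = 0 − 3.28×0 = 0; K_B = 55.26245 − 3.28×(2.78 + 19.994) = −19.43627.
Balance: K_A − x×(3.28 − 2.77) = K_B, so x = (K_A − K_B)/(3.28 − 2.77) = 19.4363/0.51 = 38.1 km.

38.1 km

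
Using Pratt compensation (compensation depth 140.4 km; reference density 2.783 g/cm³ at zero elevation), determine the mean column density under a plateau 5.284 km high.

2.68 g/cm³

Pratt balance: ρ_ref D = ρ (D + h).
ρ = ρ_ref D/(D + h) = 2.783 × 140.4 km/(140.4 km + 5.284 km) = 2.68 g/cm³.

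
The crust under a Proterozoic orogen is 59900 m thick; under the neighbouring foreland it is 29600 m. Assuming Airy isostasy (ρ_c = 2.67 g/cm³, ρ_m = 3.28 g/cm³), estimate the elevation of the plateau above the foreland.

Excess crust Δ = 59900 m − 29600 m = 30300 m, split between elevation h and root r with h + r = Δ.
Airy balance ρ_c h = (ρ_m − ρ_c) r gives r = h ρ_c/(ρ_m − ρ_c), so h (1 + ρ_c/(ρ_m − ρ_c)) = Δ, i.e. h = Δ (ρ_m − ρ_c)/ρ_m.
h = 30300 m × 0.61/3.28 = 5640 m.

5640 m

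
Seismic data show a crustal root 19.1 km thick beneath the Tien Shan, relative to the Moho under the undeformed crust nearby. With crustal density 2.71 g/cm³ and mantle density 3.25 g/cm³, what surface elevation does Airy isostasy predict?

Balancing pressure at the compensation depth: ρ_c h = (ρ_m − ρ_c) r.
h = r (ρ_m − ρ_c) / ρ_c = 19.1 km × (3.25 − 2.71) / 2.71 = 3.81 km.

3.81 km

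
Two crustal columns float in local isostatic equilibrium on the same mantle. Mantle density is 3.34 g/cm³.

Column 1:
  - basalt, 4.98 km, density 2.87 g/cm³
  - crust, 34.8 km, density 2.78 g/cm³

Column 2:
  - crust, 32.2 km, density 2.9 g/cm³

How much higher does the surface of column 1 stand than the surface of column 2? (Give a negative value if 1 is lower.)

For any compensation level in the mantle, the mantle terms cancel and isostasy reduces to e = (Σt_1 − Σt_2) − (Σ(ρt)_1 − Σ(ρt)_2) / ρ_m.
Σt_1 = 39.78 km; Σt_2 = 32.2 km; Σ(ρt)_1 = 111.0366; Σ(ρt)_2 = 93.38 (in km·g/cm³).
e = (39.78 − 32.2) − (111.0366 − 93.38) / 3.34 = 2.29 km.

2.29 km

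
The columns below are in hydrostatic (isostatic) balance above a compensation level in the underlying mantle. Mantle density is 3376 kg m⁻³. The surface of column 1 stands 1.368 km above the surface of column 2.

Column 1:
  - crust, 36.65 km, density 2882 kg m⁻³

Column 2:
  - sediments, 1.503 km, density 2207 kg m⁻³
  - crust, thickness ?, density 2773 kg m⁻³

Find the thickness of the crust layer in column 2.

19.5 km

Take the compensation level at the base of the deeper column (depth z_c below the surface of column 1) and equate Σ ρ_i t_i down to z_c; mantle fills any gap and the z_c terms cancel.
Column 1: 36.65×2882 + (z_c − 36.65)×3376
Column 2: 1.368×0 + 1.503×2207 + x×2773 + (z_c − 1.368 − 1.503 − x)×3376
The z_c×3376 term appears on both sides and cancels. Collect the known terms of each column as K = Σ(ρt)_known − 3376 × (depth of known layers): K_1 = 105625.3 − 3376×36.65 = −18105.1; K_2 = 3317.121 − 3376×(1.368 + 1.503) = −6375.375.
Balance: K_1 = K_2 − x×(3376 − 2773), so x = (K_2 − K_1)/(3376 − 2773) = 11729.7/603 = 19.5 km.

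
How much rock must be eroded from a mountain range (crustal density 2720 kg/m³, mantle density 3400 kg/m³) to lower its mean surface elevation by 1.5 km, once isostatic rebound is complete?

7.5 km

Net drop Δ = e − u = e − e ρ_c/ρ_m = e (ρ_m − ρ_c)/ρ_m.
e = Δ ρ_m/(ρ_m − ρ_c) = 1.5 km × 3400/680 = 7.5 km.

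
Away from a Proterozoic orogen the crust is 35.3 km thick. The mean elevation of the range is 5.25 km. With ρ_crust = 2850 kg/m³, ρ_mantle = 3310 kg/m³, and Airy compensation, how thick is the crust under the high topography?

Root depth r = h ρ_c / (ρ_m − ρ_c) = 5.25 km × 2850 / 460 = 32.53 km.
Total thickness = T + h + r = 35.3 km + 5.25 km + 32.53 km = 73.1 km.

73.1 km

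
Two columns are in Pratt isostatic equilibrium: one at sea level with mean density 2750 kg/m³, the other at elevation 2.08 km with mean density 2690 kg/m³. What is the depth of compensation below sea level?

ρ_ref D = ρ (D + h) → D (ρ_ref − ρ) = ρ h.
D = ρ h/(ρ_ref − ρ) = 2690 × 2.08 km/(2750 − 2690) = 93.3 km.

93.3 km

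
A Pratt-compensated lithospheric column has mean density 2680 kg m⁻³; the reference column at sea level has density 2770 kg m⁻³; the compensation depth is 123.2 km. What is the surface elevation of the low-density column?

ρ_ref D = ρ (D + h) → h = D (ρ_ref − ρ)/ρ.
h = 123.2 km × (2770 − 2680)/2680 = 4.14 km.

4.14 km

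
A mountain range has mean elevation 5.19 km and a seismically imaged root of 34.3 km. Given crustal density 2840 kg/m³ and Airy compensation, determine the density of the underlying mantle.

Airy balance: ρ_c h = (ρ_m − ρ_c) r → ρ_m = ρ_c (1 + h/r).
ρ_m = 2840 × (1 + 5.19 km/34.3 km) = 3270 kg/m³.

3270 kg/m³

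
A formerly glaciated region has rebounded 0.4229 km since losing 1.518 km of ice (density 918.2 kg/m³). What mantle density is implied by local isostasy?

3300 kg/m³

ρ_m = ρ_ice t / u = 918.2 × 1.518 km/0.4229 km = 3300 kg/m³.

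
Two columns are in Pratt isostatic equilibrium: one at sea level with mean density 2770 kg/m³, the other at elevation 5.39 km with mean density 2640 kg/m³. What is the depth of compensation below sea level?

109 km

ρ_ref D = ρ (D + h) → D (ρ_ref − ρ) = ρ h.
D = ρ h/(ρ_ref − ρ) = 2640 × 5.39 km/(2770 − 2640) = 109 km.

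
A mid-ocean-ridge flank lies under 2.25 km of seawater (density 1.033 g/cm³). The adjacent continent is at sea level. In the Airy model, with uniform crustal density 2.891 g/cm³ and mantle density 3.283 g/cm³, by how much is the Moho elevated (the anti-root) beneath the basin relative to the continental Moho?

Equating mass per unit area of the two columns: replacing crust with seawater at the top is compensated by replacing crust with mantle at the base: d (ρ_c − ρ_w) = a (ρ_m − ρ_c).
a = d (ρ_c − ρ_w)/(ρ_m − ρ_c) = 2.25 km × 1.858/0.392 = 10.7 km.

10.7 km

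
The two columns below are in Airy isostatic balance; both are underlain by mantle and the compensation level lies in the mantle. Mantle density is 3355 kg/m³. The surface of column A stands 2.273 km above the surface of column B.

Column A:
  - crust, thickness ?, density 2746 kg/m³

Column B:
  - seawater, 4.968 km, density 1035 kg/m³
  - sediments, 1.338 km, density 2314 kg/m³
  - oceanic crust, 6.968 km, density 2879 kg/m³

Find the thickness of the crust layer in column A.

39.2 km

Take the compensation level at the base of the deeper column (depth z_c below the surface of column A) and equate Σ ρ_i t_i down to z_c; mantle fills any gap and the z_c terms cancel.
Column A: x×2746 + (z_c − 0 − x)×3355
Column B: 2.273×0 + 4.968×1035 + 1.338×2314 + 6.968×2879 + (z_c − 2.273 − 13.274)×3355
The z_c×3355 term appears on both sides and cancels. Collect the known terms of each column as K = Σ(ρt)_known − 3355 × (depth of known layers): K_A = 0 − 3355×0 = 0; K_B = 28298.884 − 3355×(2.273 + 13.274) = −23861.301.
Balance: K_A − x×(3355 − 2746) = K_B, so x = (K_A − K_B)/(3355 − 2746) = 23861.3/609 = 39.2 km.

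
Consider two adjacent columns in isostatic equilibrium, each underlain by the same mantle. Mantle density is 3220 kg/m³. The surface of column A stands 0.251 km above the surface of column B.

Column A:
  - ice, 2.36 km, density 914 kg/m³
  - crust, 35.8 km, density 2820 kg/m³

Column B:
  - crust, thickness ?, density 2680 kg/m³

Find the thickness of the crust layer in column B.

35.1 km

Take the compensation level at the base of the deeper column (depth z_c below the surface of column A) and equate Σ ρ_i t_i down to z_c; mantle fills any gap and the z_c terms cancel.
Column A: 2.36×914 + 35.8×2820 + (z_c − 38.16)×3220
Column B: 0.251×0 + x×2680 + (z_c − 0.251 − 0 − x)×3220
The z_c×3220 term appears on both sides and cancels. Collect the known terms of each column as K = Σ(ρt)_known − 3220 × (depth of known layers): K_A = 103113.04 − 3220×38.16 = −19762.16; K_B = 0 − 3220×(0.251 + 0) = −808.22.
Balance: K_A = K_B − x×(3220 − 2680), so x = (K_B − K_A)/(3220 − 2680) = 18953.9/540 = 35.1 km.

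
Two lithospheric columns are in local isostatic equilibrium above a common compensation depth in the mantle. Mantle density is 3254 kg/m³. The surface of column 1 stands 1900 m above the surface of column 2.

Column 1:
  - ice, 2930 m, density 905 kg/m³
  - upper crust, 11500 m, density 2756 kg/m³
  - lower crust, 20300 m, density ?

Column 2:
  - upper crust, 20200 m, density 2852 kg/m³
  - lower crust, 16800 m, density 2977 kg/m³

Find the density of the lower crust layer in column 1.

Take the compensation level at the base of the deeper column (depth z_c below the surface of column 1) and equate Σ ρ_i t_i down to z_c; mantle fills any gap and the z_c terms cancel.
Column 1: 2930×905 + 11500×2756 + 20300×ρ + (z_c − 34730)×3254
Column 2: 1900×0 + 20200×2852 + 16800×2977 + (z_c − 1900 − 37000)×3254
The z_c×3254 term appears on both sides and cancels. Collect the known terms of each column as K = Σ(ρt)_known − 3254 × (depth of known layers): K_1 = 34345650 − 3254×34730 = −78665770; K_2 = 107624000 − 3254×(1900 + 37000) = −18956600.
Balance: K_1 + 20300×ρ = K_2, so ρ = (K_2 − K_1)/20300 = 59709200/20300 = 2940 kg/m³.

2940 kg/m³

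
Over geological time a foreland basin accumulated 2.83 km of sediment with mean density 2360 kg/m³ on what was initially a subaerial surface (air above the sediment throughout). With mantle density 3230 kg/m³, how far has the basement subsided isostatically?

2.07 km

Subaerial load: s = t ρ_sed / ρ_m = 2.83 km × 2360/3230 = 2.07 km.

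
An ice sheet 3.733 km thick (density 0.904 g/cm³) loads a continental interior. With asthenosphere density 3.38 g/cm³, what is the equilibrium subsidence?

Equating mass per unit area of the two columns: the ice load ρ_ice t is balanced by mantle displaced below, ρ_m s.
s = t ρ_ice / ρ_m = 3.733 km × 0.904/3.38 = 0.998 km.

0.998 km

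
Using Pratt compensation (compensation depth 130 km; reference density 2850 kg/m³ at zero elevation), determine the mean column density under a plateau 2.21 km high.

Pratt balance: ρ_ref D = ρ (D + h).
ρ = ρ_ref D/(D + h) = 2850 × 130 km/(130 km + 2.21 km) = 2800 kg/m³.

2800 kg/m³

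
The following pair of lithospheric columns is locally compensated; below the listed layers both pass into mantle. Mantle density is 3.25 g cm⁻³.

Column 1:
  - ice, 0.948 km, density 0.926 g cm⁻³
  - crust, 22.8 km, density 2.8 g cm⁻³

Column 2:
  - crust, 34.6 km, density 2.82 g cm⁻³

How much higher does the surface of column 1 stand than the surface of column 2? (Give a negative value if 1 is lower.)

For any compensation level in the mantle, the mantle terms cancel and isostasy reduces to e = (Σt_1 − Σt_2) − (Σ(ρt)_1 − Σ(ρt)_2) / ρ_m.
Σt_1 = 23.748 km; Σt_2 = 34.6 km; Σ(ρt)_1 = 64.717848; Σ(ρt)_2 = 97.572 (in km·g cm⁻³).
e = (23.748 − 34.6) − (64.717848 − 97.572) / 3.25 = −0.743 km.

−0.743 km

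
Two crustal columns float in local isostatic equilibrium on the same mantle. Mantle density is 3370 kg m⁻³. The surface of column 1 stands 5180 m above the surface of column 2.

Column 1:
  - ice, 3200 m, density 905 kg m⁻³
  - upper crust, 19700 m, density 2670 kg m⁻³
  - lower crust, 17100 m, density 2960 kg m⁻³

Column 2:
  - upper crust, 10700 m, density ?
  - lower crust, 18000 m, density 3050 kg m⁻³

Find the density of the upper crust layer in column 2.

2860 kg m⁻³

Take the compensation level at the base of the deeper column (depth z_c below the surface of column 1) and equate Σ ρ_i t_i down to z_c; mantle fills any gap and the z_c terms cancel.
Column 1: 3200×905 + 19700×2670 + 17100×2960 + (z_c − 40000)×3370
Column 2: 5180×0 + 10700×ρ + 18000×3050 + (z_c − 5180 − 28700)×3370
The z_c×3370 term appears on both sides and cancels. Collect the known terms of each column as K = Σ(ρt)_known − 3370 × (depth of known layers): K_1 = 106111000 − 3370×40000 = −28689000; K_2 = 54900000 − 3370×(5180 + 28700) = −59275600.
Balance: K_1 = K_2 + 10700×ρ, so ρ = (K_1 − K_2)/10700 = 30586600/10700 = 2860 kg m⁻³.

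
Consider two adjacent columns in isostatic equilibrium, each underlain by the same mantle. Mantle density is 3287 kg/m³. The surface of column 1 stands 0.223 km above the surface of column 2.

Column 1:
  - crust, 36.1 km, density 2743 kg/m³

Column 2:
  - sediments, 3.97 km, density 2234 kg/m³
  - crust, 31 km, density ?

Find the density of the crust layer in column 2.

Take the compensation level at the base of the deeper column (depth z_c below the surface of column 1) and equate Σ ρ_i t_i down to z_c; mantle fills any gap and the z_c terms cancel.
Column 1: 36.1×2743 + (z_c − 36.1)×3287
Column 2: 0.223×0 + 3.97×2234 + 31×ρ + (z_c − 0.223 − 34.97)×3287
The z_c×3287 term appears on both sides and cancels. Collect the known terms of each column as K = Σ(ρt)_known − 3287 × (depth of known layers): K_1 = 99022.3 − 3287×36.1 = −19638.4; K_2 = 8868.98 − 3287×(0.223 + 34.97) = −106810.411.
Balance: K_1 = K_2 + 31×ρ, so ρ = (K_1 − K_2)/31 = 87172/31 = 2810 kg/m³.

2810 kg/m³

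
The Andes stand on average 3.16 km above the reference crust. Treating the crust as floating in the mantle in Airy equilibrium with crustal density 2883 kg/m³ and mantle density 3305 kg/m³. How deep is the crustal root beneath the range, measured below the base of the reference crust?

21.6 km

Isostatic balance requires: the weight of the topography is balanced by the buoyancy of the root, ρ_c h = (ρ_m − ρ_c) r.
r = h · ρ_c / (ρ_m − ρ_c) = 3.16 km × 2883 / (3305 − 2883) = 21.6 km.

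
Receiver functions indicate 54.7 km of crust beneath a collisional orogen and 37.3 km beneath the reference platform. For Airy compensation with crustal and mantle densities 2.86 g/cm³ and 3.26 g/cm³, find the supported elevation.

Excess crust Δ = 54.7 km − 37.3 km = 17.4 km, split between elevation h and root r with h + r = Δ.
Airy balance ρ_c h = (ρ_m − ρ_c) r gives r = h ρ_c/(ρ_m − ρ_c), so h (1 + ρ_c/(ρ_m − ρ_c)) = Δ, i.e. h = Δ (ρ_m − ρ_c)/ρ_m.
h = 17.4 km × 0.4/3.26 = 2.13 km.

2.13 km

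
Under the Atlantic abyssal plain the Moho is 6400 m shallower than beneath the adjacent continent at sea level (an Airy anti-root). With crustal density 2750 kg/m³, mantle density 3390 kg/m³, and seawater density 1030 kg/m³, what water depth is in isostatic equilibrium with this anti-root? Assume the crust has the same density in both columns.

2380 m

Replacing a thickness d of crust by seawater at the top must be balanced by replacing crust with mantle at the base: d (ρ_c − ρ_w) = a (ρ_m − ρ_c).
d = a (ρ_m − ρ_c)/(ρ_c − ρ_w) = 6400 m × 640/1720 = 2380 m.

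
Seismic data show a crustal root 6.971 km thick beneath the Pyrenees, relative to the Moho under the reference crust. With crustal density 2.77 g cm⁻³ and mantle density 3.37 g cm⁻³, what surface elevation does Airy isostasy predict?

For local isostatic compensation: ρ_c h = (ρ_m − ρ_c) r.
h = r (ρ_m − ρ_c) / ρ_c = 6.971 km × (3.37 − 2.77) / 2.77 = 1.51 km.

1.51 km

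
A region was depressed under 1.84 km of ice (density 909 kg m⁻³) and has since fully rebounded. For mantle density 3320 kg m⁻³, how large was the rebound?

Removing the load lets mantle flow back in; uplift u satisfies ρ_ice t = ρ_m u.
u = t ρ_ice/ρ_m = 1.84 km × 909/3320 = 0.504 km.

0.504 km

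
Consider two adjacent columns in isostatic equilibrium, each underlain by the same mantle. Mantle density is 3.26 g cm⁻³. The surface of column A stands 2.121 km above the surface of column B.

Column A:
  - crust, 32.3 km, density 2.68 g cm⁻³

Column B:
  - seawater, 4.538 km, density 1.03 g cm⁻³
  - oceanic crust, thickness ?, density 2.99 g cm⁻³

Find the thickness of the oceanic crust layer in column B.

6.3 km

Take the compensation level at the base of the deeper column (depth z_c below the surface of column A) and equate Σ ρ_i t_i down to z_c; mantle fills any gap and the z_c terms cancel.
Column A: 32.3×2.68 + (z_c − 32.3)×3.26
Column B: 2.121×0 + 4.538×1.03 + x×2.99 + (z_c − 2.121 − 4.538 − x)×3.26
The z_c×3.26 term appears on both sides and cancels. Collect the known terms of each column as K = Σ(ρt)_known − 3.26 × (depth of known layers): K_A = 86.564 − 3.26×32.3 = −18.734; K_B = 4.67414 − 3.26×(2.121 + 4.538) = −17.0342.
Balance: K_A = K_B − x×(3.26 − 2.99), so x = (K_B − K_A)/(3.26 − 2.99) = 1.6998/0.27 = 6.3 km.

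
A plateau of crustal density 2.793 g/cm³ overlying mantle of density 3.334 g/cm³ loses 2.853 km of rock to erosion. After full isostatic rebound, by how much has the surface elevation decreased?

Rebound u = e ρ_c/ρ_m = 2.853 km × 2.793/3.334 = 2.39 km.
Net surface drop = e − u = 2.853 km − 2.39 km = e (ρ_m − ρ_c)/ρ_m = 0.463 km.

0.463 km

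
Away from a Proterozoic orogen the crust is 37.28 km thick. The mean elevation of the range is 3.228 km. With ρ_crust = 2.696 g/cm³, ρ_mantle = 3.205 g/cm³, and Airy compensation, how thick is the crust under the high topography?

Root depth r = h ρ_c / (ρ_m − ρ_c) = 3.228 km × 2.696 / 0.509 = 17.1 km.
Total thickness = T + h + r = 37.28 km + 3.228 km + 17.1 km = 57.6 km.

57.6 km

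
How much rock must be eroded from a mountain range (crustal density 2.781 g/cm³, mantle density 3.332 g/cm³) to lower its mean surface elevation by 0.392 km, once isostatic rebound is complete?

2.37 km

Net drop Δ = e − u = e − e ρ_c/ρ_m = e (ρ_m − ρ_c)/ρ_m.
e = Δ ρ_m/(ρ_m − ρ_c) = 0.392 km × 3.332/0.551 = 2.37 km.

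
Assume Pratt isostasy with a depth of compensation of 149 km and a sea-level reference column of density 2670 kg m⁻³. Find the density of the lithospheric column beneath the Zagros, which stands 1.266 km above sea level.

Pratt balance: ρ_ref D = ρ (D + h).
ρ = ρ_ref D/(D + h) = 2670 × 149 km/(149 km + 1.266 km) = 2650 kg m⁻³.

2650 kg m⁻³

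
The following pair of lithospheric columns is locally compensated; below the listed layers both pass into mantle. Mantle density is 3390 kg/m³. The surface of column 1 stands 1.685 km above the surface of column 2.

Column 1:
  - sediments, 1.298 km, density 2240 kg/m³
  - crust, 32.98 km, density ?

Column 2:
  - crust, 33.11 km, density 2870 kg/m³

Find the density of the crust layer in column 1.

Take the compensation level at the base of the deeper column (depth z_c below the surface of column 1) and equate Σ ρ_i t_i down to z_c; mantle fills any gap and the z_c terms cancel.
Column 1: 1.298×2240 + 32.98×ρ + (z_c − 34.278)×3390
Column 2: 1.685×0 + 33.11×2870 + (z_c − 1.685 − 33.11)×3390
The z_c×3390 term appears on both sides and cancels. Collect the known terms of each column as K = Σ(ρt)_known − 3390 × (depth of known layers): K_1 = 2907.52 − 3390×34.278 = −113294.9; K_2 = 95025.7 − 3390×(1.685 + 33.11) = −22929.35.
Balance: K_1 + 32.98×ρ = K_2, so ρ = (K_2 − K_1)/32.98 = 90365.6/32.98 = 2740 kg/m³.

2740 kg/m³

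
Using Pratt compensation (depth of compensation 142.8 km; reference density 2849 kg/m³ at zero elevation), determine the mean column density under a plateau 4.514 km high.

Pratt balance: ρ_ref D = ρ (D + h).
ρ = ρ_ref D/(D + h) = 2849 × 142.8 km/(142.8 km + 4.514 km) = 2760 kg/m³.

2760 kg/m³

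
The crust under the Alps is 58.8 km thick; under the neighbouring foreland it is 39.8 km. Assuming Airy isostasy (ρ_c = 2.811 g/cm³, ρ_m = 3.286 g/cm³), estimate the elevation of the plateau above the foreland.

2.75 km

Excess crust Δ = 58.8 km − 39.8 km = 19 km, split between elevation h and root r with h + r = Δ.
Airy balance ρ_c h = (ρ_m − ρ_c) r gives r = h ρ_c/(ρ_m − ρ_c), so h (1 + ρ_c/(ρ_m − ρ_c)) = Δ, i.e. h = Δ (ρ_m − ρ_c)/ρ_m.
h = 19 km × 0.475/3.286 = 2.75 km.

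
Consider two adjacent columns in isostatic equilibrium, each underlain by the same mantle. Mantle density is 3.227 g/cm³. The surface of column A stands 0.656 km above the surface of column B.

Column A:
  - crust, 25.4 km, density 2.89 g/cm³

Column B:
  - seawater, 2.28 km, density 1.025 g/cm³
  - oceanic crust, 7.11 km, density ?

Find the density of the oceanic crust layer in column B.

Take the compensation level at the base of the deeper column (depth z_c below the surface of column A) and equate Σ ρ_i t_i down to z_c; mantle fills any gap and the z_c terms cancel.
Column A: 25.4×2.89 + (z_c − 25.4)×3.227
Column B: 0.656×0 + 2.28×1.025 + 7.11×ρ + (z_c − 0.656 − 9.39)×3.227
The z_c×3.227 term appears on both sides and cancels. Collect the known terms of each column as K = Σ(ρt)_known − 3.227 × (depth of known layers): K_A = 73.406 − 3.227×25.4 = −8.5598; K_B = 2.337 − 3.227×(0.656 + 9.39) = −30.081442.
Balance: K_A = K_B + 7.11×ρ, so ρ = (K_A − K_B)/7.11 = 21.5216/7.11 = 3.03 g/cm³.

3.03 g/cm³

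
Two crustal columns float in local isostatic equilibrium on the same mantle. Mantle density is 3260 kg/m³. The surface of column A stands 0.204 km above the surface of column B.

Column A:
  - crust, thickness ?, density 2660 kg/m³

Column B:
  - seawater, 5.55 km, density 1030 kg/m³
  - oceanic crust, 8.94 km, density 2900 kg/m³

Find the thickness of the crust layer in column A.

Take the compensation level at the base of the deeper column (depth z_c below the surface of column A) and equate Σ ρ_i t_i down to z_c; mantle fills any gap and the z_c terms cancel.
Column A: x×2660 + (z_c − 0 − x)×3260
Column B: 0.204×0 + 5.55×1030 + 8.94×2900 + (z_c − 0.204 − 14.49)×3260
The z_c×3260 term appears on both sides and cancels. Collect the known terms of each column as K = Σ(ρt)_known − 3260 × (depth of known layers): K_A = 0 − 3260×0 = 0; K_B = 31642.5 − 3260×(0.204 + 14.49) = −16259.94.
Balance: K_A − x×(3260 − 2660) = K_B, so x = (K_A − K_B)/(3260 − 2660) = 16259.9/600 = 27.1 km.

27.1 km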